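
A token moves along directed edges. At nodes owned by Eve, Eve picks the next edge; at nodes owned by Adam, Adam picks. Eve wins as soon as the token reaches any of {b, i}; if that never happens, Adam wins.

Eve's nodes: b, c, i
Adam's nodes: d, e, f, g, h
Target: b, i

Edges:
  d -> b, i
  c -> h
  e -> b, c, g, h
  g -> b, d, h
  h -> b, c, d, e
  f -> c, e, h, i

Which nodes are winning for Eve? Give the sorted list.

b, d, i

A0 = {b, i}
A1: add {d} — d (Adam): all of {b, i} already in.
A2 = A1; e.g. c (Eve) has no edge into A1. Fixed point.
Eve's winning region = {b, d, i}.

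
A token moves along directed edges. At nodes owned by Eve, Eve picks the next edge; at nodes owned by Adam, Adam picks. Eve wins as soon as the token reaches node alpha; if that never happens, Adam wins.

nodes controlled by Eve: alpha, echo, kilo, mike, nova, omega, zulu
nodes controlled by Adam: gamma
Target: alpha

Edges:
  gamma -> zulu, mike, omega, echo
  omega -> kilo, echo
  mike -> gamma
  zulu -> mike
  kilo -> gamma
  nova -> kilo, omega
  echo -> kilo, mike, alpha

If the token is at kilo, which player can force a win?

Adam

A0 = {alpha}
A1: add {echo} — echo (Eve) has echo→alpha.
A2: add {omega} — omega (Eve) has omega→echo.
A3: add {nova} — nova (Eve) has nova→omega.
A4 = A3; e.g. zulu (Eve) has no edge into A3. Fixed point.
kilo never enters the attractor, so Adam can avoid the target forever.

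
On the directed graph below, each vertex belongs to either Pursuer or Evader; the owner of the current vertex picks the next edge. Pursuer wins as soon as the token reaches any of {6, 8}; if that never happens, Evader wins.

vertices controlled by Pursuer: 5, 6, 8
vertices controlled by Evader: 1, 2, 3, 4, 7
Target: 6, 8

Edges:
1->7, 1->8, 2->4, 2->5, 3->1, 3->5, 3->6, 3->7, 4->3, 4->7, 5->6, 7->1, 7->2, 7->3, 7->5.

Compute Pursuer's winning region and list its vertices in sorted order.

5, 6, 8

A0 = {6, 8}
A1: add {5} — 5 (Pursuer) has 5→6.
A2 = A1; e.g. 1 (Evader) can still go to 7. Fixed point.
Pursuer's winning region = {5, 6, 8}.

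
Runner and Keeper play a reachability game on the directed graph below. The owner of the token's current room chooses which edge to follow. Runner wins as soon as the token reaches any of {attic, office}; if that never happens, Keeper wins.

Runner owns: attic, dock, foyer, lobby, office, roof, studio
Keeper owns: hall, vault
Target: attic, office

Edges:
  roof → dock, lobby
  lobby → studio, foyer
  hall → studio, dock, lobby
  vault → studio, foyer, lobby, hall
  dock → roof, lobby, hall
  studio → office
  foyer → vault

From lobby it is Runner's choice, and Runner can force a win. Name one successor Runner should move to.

A0 = {attic, office}
A1: add {studio} — studio (Runner) has studio→office.
A2: add {lobby} — lobby (Runner) has lobby→studio.
A3: add {dock, roof} — roof (Runner) has roof→lobby; dock (Runner) has dock→lobby.
A4: add {hall} — hall (Keeper): all of {studio, dock, lobby} already in.
A5 = A4; e.g. foyer (Runner) has no edge into A4. Fixed point.
From lobby, successor studio is in the attractor (rank 1); the other successor foyer is not.

studio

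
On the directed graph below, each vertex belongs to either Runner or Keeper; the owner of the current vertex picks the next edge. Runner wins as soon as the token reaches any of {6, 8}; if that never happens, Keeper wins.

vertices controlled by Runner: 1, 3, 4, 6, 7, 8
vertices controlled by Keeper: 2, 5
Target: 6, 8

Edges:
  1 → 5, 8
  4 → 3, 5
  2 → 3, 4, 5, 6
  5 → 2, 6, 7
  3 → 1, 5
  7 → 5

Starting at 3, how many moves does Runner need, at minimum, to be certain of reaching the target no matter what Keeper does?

2

A0 = {6, 8}
A1: add {1} — 1 (Runner) has 1→8.
A2: add {3} — 3 (Runner) has 3→1.
3 enters the attractor at level 2, so Runner can force the target in 2 moves from there.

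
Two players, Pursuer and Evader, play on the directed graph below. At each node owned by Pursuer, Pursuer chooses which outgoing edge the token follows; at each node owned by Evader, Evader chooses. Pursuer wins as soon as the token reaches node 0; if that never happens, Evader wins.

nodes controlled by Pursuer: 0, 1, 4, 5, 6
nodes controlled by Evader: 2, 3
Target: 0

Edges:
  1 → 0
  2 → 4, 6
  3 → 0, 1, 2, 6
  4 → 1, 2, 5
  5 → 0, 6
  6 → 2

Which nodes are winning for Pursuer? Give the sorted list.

A0 = {0}
A1: add {1, 5} — 1 (Pursuer) has 1→0; 5 (Pursuer) has 5→0.
A2: add {4} — 4 (Pursuer) has 4→1.
A3 = A2; e.g. 2 (Evader) can still go to 6. Fixed point.
Pursuer's winning region = {0, 1, 4, 5}.

0, 1, 4, 5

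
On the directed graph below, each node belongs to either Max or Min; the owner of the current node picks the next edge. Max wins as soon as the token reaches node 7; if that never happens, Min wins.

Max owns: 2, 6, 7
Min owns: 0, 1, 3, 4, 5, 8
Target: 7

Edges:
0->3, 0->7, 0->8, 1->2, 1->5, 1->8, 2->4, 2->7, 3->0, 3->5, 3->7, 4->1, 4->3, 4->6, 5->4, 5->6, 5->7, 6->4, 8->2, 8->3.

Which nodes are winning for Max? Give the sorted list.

2, 7

A0 = {7}
A1: add {2} — 2 (Max) has 2→7.
A2 = A1; e.g. 0 (Min) can still go to 3. Fixed point.
Max's winning region = {2, 7}.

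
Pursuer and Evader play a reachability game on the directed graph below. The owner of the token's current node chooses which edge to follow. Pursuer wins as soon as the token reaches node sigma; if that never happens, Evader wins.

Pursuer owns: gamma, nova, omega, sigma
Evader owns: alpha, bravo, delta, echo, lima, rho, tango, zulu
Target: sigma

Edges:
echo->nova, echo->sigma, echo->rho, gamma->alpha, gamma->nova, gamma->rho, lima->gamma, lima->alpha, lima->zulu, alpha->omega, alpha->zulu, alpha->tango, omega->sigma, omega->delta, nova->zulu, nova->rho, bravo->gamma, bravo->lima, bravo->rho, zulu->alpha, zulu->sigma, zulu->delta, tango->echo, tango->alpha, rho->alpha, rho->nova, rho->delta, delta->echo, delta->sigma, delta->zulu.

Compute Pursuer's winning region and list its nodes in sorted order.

omega, sigma

A0 = {sigma}
A1: add {omega} — omega (Pursuer) has omega→sigma.
A2 = A1; e.g. echo (Evader) can still go to nova. Fixed point.
Pursuer's winning region = {omega, sigma}.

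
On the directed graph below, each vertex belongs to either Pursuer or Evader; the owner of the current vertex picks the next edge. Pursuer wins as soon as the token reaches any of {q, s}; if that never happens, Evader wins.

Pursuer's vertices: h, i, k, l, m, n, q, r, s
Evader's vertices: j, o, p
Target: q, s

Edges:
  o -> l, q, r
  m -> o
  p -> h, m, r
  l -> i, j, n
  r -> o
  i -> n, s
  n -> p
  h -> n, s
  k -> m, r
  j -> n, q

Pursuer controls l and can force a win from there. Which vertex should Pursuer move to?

i

A0 = {q, s}
A1: add {h, i} — h (Pursuer) has h→s; i (Pursuer) has i→s.
A2: add {l} — l (Pursuer) has l→i.
A3 = A2; e.g. j (Evader) can still go to n. Fixed point.
From l, successor i is in the attractor (rank 1); the other successors j, n are not.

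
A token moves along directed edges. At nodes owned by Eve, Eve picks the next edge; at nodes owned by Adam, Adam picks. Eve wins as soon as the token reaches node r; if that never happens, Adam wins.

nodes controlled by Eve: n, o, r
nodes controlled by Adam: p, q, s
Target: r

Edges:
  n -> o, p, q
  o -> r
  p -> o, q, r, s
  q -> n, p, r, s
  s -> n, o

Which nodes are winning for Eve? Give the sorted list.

A0 = {r}
A1: add {o} — o (Eve) has o→r.
A2: add {n} — n (Eve) has n→o.
A3: add {s} — s (Adam): all of {n, o} already in.
A4 = A3; e.g. p (Adam) can still go to q. Fixed point.
Eve's winning region = {n, o, r, s}.

n, o, r, s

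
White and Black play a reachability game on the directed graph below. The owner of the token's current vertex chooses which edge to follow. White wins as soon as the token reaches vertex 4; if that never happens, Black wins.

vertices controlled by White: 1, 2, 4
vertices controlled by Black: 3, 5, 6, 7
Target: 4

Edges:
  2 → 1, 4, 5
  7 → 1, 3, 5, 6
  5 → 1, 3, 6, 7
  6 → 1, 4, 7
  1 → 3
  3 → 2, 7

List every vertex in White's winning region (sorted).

2, 4

A0 = {4}
A1: add {2} — 2 (White) has 2→4.
A2 = A1; e.g. 1 (White) has no edge into A1. Fixed point.
White's winning region = {2, 4}.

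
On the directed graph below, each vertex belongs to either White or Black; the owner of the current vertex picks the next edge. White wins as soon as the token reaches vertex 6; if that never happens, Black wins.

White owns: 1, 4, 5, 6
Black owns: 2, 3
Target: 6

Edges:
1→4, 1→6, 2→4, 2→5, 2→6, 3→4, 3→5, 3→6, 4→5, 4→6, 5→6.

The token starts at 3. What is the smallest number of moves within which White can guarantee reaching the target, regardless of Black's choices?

2

A0 = {6}
A1: add {1, 4, 5} — 1 (White) has 1→6; 4 (White) has 4→6; 5 (White) has 5→6.
A2: add {2, 3} — 2 (Black): all of {4, 5, 6} already in; 3 (Black): all of {4, 5, 6} already in.
A2 = all vertices. Fixed point.
3 enters the attractor at level 2, so White can force the target in 2 moves from there.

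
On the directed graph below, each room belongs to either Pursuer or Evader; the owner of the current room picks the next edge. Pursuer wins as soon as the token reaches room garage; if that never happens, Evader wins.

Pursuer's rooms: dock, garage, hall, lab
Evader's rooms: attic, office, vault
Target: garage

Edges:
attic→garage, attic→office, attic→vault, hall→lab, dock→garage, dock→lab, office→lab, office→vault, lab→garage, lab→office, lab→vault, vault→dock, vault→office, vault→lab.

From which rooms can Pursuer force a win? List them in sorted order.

dock, garage, hall, lab

A0 = {garage}
A1: add {dock, lab} — dock (Pursuer) has dock→garage; lab (Pursuer) has lab→garage.
A2: add {hall} — hall (Pursuer) has hall→lab.
A3 = A2; e.g. attic (Evader) can still go to office. Fixed point.
Pursuer's winning region = {dock, garage, hall, lab}.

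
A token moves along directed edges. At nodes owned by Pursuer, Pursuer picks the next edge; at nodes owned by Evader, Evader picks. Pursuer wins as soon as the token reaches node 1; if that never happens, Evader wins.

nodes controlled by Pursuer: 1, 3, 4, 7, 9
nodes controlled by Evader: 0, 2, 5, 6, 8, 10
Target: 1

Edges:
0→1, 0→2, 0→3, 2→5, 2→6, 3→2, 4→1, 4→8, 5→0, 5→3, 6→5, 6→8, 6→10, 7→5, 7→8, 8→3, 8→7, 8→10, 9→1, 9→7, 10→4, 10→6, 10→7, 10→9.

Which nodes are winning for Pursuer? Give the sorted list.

1, 4, 9

A0 = {1}
A1: add {4, 9} — 4 (Pursuer) has 4→1; 9 (Pursuer) has 9→1.
A2 = A1; e.g. 0 (Evader) can still go to 2. Fixed point.
Pursuer's winning region = {1, 4, 9}.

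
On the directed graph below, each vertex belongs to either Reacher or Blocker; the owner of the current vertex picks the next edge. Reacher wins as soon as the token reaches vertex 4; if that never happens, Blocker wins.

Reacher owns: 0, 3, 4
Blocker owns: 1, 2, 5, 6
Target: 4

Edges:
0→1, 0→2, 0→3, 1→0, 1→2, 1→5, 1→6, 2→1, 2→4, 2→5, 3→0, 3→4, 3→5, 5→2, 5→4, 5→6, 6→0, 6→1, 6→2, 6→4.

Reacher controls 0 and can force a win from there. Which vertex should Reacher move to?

3

A0 = {4}
A1: add {3} — 3 (Reacher) has 3→4.
A2: add {0} — 0 (Reacher) has 0→3.
A3 = A2; e.g. 1 (Blocker) can still go to 2. Fixed point.
From 0, successor 3 is in the attractor (rank 1); the other successors 1, 2 are not.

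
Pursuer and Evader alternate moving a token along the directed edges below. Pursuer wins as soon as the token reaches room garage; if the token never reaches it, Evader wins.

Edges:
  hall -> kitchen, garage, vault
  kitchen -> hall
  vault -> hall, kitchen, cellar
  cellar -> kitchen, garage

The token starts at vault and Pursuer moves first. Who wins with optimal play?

Track states (vertex, player-to-move).
A0 = {(garage,Pursuer), (garage,Evader)}
A1: add {(hall,Pursuer), (cellar,Pursuer)}.
A2: add {(kitchen,Evader)}.
A3: add {(vault,Pursuer)}.
(vault,Pursuer) ∈ A3 ⇒ Pursuer forces the target.

Pursuer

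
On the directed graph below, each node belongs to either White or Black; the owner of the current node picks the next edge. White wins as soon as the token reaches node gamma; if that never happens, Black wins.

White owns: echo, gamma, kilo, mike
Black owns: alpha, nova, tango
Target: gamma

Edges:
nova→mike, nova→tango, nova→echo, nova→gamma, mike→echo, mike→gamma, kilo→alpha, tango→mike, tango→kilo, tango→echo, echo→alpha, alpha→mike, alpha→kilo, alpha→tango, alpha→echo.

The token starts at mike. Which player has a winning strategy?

A0 = {gamma}
A1: add {mike} — mike (White) has mike→gamma.
A2 = A1; e.g. nova (Black) can still go to tango. Fixed point.
mike ∈ A1, so White can force the target.

White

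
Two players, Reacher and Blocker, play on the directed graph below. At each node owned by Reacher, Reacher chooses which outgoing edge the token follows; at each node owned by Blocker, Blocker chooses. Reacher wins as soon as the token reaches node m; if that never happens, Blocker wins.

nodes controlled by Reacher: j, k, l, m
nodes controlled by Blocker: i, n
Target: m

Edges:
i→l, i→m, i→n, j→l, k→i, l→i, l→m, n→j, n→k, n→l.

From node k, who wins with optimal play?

Blocker

A0 = {m}
A1: add {l} — l (Reacher) has l→m.
A2: add {j} — j (Reacher) has j→l.
A3 = A2; e.g. i (Blocker) can still go to n. Fixed point.
k never enters the attractor, so Blocker can avoid the target forever.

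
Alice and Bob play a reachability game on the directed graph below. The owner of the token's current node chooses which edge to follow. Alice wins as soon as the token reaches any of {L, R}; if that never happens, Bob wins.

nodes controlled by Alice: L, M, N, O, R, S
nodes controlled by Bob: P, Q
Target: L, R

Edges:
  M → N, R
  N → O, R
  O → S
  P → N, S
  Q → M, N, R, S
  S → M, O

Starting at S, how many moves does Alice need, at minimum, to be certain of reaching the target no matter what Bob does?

2

A0 = {L, R}
A1: add {M, N} — M (Alice) has M→R; N (Alice) has N→R.
A2: add {S} — S (Alice) has S→M.
S enters the attractor at level 2, so Alice can force the target in 2 moves from there.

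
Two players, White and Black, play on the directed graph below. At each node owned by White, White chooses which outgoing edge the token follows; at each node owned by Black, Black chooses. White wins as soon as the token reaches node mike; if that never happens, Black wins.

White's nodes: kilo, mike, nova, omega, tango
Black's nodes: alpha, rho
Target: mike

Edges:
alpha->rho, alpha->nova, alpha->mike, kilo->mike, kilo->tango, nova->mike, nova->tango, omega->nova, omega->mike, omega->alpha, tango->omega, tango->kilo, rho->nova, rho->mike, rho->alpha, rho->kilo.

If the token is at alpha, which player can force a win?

Black

A0 = {mike}
A1: add {kilo, nova, omega} — omega (White) has omega→mike; nova (White) has nova→mike; kilo (White) has kilo→mike.
A2: add {tango} — tango (White) has tango→omega.
A3 = A2; e.g. rho (Black) can still go to alpha. Fixed point.
alpha never enters the attractor, so Black can avoid the target forever.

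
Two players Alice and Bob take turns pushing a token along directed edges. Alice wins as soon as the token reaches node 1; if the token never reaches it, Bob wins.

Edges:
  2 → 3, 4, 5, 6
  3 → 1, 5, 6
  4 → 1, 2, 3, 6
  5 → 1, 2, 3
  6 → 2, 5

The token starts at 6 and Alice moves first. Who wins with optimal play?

Bob

Track states (vertex, player-to-move).
A0 = {(1,Alice), (1,Bob)}
A1: add {(3,Alice), (4,Alice), (5,Alice)}.
A2 = A1; e.g. (2,Alice) stays out. (6,Alice) never enters ⇒ Bob avoids the target.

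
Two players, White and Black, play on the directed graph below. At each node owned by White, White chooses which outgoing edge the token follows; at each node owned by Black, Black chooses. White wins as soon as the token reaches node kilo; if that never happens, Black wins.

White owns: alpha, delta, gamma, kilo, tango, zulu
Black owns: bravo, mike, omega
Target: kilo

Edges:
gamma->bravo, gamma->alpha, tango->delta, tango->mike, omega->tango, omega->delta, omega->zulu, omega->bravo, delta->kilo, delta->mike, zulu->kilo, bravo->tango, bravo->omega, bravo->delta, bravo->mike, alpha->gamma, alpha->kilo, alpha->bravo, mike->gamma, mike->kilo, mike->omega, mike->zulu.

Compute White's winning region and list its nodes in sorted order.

A0 = {kilo}
A1: add {alpha, delta, zulu} — delta (White) has delta→kilo; zulu (White) has zulu→kilo; alpha (White) has alpha→kilo.
A2: add {gamma, tango} — gamma (White) has gamma→alpha; tango (White) has tango→delta.
A3 = A2; e.g. omega (Black) can still go to bravo. Fixed point.
White's winning region = {alpha, delta, gamma, kilo, tango, zulu}.

alpha, delta, gamma, kilo, tango, zulu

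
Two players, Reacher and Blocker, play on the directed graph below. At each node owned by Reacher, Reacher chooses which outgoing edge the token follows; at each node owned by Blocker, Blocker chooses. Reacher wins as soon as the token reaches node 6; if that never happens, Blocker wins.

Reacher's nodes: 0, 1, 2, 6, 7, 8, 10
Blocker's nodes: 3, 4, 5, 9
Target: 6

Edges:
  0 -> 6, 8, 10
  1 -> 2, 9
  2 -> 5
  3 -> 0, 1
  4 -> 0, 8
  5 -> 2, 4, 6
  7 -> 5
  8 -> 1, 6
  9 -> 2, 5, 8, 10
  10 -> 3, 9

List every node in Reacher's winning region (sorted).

0, 4, 6, 8

A0 = {6}
A1: add {0, 8} — 0 (Reacher) has 0→6; 8 (Reacher) has 8→6.
A2: add {4} — 4 (Blocker): all of {0, 8} already in.
A3 = A2; e.g. 1 (Reacher) has no edge into A2. Fixed point.
Reacher's winning region = {0, 4, 6, 8}.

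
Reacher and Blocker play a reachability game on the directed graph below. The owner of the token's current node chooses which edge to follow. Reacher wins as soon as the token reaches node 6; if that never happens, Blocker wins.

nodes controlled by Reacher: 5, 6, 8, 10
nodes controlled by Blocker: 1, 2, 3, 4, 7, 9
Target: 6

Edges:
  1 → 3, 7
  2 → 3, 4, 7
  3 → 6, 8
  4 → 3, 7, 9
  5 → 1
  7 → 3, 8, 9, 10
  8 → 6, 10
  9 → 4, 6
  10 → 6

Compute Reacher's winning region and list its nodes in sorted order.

A0 = {6}
A1: add {8, 10} — 8 (Reacher) has 8→6; 10 (Reacher) has 10→6.
A2: add {3} — 3 (Blocker): all of {6, 8} already in.
A3 = A2; e.g. 1 (Blocker) can still go to 7. Fixed point.
Reacher's winning region = {3, 6, 8, 10}.

3, 6, 8, 10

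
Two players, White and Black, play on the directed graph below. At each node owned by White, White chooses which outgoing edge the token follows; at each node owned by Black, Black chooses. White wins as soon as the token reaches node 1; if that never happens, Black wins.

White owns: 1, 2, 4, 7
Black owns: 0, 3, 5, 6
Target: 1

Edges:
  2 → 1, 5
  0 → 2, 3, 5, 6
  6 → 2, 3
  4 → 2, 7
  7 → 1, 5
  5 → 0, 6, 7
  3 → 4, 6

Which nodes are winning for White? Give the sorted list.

A0 = {1}
A1: add {2, 7} — 2 (White) has 2→1; 7 (White) has 7→1.
A2: add {4} — 4 (White) has 4→2.
A3 = A2; e.g. 0 (Black) can still go to 3. Fixed point.
White's winning region = {1, 2, 4, 7}.

1, 2, 4, 7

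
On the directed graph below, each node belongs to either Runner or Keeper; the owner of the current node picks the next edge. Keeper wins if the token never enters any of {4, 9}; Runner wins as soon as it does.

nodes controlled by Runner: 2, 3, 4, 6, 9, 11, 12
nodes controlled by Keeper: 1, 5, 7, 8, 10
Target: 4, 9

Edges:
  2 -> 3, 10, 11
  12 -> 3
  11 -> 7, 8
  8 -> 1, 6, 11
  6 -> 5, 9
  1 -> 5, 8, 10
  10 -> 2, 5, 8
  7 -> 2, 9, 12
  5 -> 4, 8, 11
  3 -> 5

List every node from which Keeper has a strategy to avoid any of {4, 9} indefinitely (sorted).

A0 = {4, 9}
A1: add {6} — 6 (Runner) has 6→9.
A2 = A1; e.g. 1 (Keeper) can still go to 5. Fixed point.
Runner's attractor = {4, 6, 9}; Keeper avoids the target exactly from the complement.

1, 2, 3, 5, 7, 8, 10, 11, 12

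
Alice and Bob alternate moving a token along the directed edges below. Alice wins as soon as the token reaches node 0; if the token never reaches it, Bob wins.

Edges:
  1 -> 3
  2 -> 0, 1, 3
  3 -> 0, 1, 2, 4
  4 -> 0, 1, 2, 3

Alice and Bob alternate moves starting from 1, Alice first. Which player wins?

Bob

Track states (vertex, player-to-move).
A0 = {(0,Alice), (0,Bob)}
A1: add {(2,Alice), (3,Alice), (4,Alice)}.
A2: add {(1,Bob)}.
A3 = A2; e.g. (1,Alice) stays out. (1,Alice) never enters ⇒ Bob avoids the target.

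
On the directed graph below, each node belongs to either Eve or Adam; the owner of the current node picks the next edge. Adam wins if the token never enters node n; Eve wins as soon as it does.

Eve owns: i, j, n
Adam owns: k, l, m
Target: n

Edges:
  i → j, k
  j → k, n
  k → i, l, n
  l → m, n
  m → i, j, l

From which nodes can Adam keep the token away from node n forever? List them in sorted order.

A0 = {n}
A1: add {j} — j (Eve) has j→n.
A2: add {i} — i (Eve) has i→j.
A3 = A2; e.g. k (Adam) can still go to l. Fixed point.
Eve's attractor = {i, j, n}; Adam avoids the target exactly from the complement.

k, l, m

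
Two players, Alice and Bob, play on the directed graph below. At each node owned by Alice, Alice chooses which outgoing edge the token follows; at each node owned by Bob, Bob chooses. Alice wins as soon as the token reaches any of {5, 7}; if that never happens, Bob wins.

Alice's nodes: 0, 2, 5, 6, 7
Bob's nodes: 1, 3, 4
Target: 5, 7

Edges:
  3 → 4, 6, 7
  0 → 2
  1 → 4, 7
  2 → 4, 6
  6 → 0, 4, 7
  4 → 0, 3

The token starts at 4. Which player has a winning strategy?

Bob

A0 = {5, 7}
A1: add {6} — 6 (Alice) has 6→7.
A2: add {2} — 2 (Alice) has 2→6.
A3: add {0} — 0 (Alice) has 0→2.
A4 = A3; e.g. 1 (Bob) can still go to 4. Fixed point.
4 never enters the attractor, so Bob can avoid the target forever.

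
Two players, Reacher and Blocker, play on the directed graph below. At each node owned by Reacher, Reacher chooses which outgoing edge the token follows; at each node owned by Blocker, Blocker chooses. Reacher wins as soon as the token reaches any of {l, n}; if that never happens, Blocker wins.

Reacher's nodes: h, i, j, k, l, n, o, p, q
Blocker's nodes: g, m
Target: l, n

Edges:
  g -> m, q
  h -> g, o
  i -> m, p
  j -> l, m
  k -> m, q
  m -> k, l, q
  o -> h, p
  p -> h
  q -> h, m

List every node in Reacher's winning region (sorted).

j, l, n

A0 = {l, n}
A1: add {j} — j (Reacher) has j→l.
A2 = A1; e.g. g (Blocker) can still go to m. Fixed point.
Reacher's winning region = {j, l, n}.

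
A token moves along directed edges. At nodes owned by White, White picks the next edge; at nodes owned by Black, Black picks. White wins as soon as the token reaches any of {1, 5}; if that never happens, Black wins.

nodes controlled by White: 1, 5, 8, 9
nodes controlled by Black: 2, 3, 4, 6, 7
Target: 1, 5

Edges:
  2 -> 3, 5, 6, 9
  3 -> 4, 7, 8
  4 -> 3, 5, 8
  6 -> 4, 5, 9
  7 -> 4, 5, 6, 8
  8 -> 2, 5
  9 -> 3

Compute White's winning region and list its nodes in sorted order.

A0 = {1, 5}
A1: add {8} — 8 (White) has 8→5.
A2 = A1; e.g. 2 (Black) can still go to 3. Fixed point.
White's winning region = {1, 5, 8}.

1, 5, 8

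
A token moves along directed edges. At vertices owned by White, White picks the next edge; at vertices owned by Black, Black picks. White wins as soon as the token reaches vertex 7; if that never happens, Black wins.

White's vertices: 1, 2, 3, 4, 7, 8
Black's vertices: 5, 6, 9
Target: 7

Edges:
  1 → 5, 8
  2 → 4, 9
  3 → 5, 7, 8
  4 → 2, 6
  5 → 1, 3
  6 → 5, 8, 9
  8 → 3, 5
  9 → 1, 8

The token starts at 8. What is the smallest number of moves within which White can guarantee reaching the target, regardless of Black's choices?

2

A0 = {7}
A1: add {3} — 3 (White) has 3→7.
A2: add {8} — 8 (White) has 8→3.
8 enters the attractor at level 2, so White can force the target in 2 moves from there.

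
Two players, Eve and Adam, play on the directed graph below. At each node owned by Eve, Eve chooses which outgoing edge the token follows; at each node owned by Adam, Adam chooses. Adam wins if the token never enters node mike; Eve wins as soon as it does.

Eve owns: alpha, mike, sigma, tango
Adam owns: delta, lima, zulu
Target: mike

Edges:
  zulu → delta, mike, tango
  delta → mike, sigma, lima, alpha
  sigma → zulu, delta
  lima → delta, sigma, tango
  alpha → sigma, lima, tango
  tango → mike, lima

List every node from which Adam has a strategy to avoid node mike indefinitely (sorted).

A0 = {mike}
A1: add {tango} — tango (Eve) has tango→mike.
A2: add {alpha} — alpha (Eve) has alpha→tango.
A3 = A2; e.g. zulu (Adam) can still go to delta. Fixed point.
Eve's attractor = {alpha, mike, tango}; Adam avoids the target exactly from the complement.

delta, lima, sigma, zulu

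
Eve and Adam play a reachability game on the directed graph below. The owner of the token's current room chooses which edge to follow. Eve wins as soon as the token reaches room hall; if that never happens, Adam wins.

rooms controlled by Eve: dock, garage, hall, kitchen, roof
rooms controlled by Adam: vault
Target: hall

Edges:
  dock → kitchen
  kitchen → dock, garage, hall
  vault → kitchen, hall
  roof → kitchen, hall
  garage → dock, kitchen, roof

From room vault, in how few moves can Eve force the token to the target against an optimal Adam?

A0 = {hall}
A1: add {kitchen, roof} — kitchen (Eve) has kitchen→hall; roof (Eve) has roof→hall.
A2: add {dock, garage, vault} — dock (Eve) has dock→kitchen; garage (Eve) has garage→kitchen; vault (Adam): all of {kitchen, hall} already in.
A2 = all vertices. Fixed point.
vault enters the attractor at level 2, so Eve can force the target in 2 moves from there.

2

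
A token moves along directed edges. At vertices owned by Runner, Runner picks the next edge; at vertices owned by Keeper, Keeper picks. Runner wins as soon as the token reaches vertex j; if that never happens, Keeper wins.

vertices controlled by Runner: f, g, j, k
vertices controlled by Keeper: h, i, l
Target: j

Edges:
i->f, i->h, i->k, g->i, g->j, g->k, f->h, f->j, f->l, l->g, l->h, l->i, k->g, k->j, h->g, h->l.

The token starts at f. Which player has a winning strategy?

Runner

A0 = {j}
A1: add {f, g, k} — f (Runner) has f→j; g (Runner) has g→j; k (Runner) has k→j.
A2 = A1; e.g. h (Keeper) can still go to l. Fixed point.
f ∈ A1, so Runner can force the target.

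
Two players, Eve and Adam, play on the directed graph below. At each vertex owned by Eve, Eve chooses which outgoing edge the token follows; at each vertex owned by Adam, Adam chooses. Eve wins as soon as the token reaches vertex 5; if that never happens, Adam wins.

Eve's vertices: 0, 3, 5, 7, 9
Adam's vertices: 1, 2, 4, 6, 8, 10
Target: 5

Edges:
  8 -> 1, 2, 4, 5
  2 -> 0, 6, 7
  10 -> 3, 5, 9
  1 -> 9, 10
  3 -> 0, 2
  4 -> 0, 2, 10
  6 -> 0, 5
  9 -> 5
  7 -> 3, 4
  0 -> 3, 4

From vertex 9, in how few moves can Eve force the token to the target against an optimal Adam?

1

A0 = {5}
A1: add {9} — 9 (Eve) has 9→5.
A2 = A1; e.g. 0 (Eve) has no edge into A1. Fixed point.
9 enters the attractor at level 1, so Eve can force the target in 1 move from there.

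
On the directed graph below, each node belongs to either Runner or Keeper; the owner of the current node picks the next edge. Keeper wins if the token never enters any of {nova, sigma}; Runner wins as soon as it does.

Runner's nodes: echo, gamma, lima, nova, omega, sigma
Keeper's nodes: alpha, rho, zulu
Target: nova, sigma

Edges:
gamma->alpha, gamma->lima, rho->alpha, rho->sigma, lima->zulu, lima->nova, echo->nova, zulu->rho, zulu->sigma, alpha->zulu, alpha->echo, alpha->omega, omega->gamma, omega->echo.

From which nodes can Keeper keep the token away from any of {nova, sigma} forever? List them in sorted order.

A0 = {nova, sigma}
A1: add {echo, lima} — echo (Runner) has echo→nova; lima (Runner) has lima→nova.
A2: add {gamma, omega} — gamma (Runner) has gamma→lima; omega (Runner) has omega→echo.
A3 = A2; e.g. zulu (Keeper) can still go to rho. Fixed point.
Runner's attractor = {echo, gamma, lima, nova, omega, sigma}; Keeper avoids the target exactly from the complement.

alpha, rho, zulu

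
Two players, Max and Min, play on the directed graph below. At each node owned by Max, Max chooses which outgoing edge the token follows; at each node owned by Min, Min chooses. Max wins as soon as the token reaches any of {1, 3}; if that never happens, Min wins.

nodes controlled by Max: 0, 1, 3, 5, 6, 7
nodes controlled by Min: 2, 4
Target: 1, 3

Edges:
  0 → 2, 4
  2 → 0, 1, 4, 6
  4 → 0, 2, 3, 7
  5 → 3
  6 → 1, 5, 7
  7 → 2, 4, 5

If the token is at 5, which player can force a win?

A0 = {1, 3}
A1: add {5, 6} — 5 (Max) has 5→3; 6 (Max) has 6→1.
5 ∈ A1, so Max can force the target.

Max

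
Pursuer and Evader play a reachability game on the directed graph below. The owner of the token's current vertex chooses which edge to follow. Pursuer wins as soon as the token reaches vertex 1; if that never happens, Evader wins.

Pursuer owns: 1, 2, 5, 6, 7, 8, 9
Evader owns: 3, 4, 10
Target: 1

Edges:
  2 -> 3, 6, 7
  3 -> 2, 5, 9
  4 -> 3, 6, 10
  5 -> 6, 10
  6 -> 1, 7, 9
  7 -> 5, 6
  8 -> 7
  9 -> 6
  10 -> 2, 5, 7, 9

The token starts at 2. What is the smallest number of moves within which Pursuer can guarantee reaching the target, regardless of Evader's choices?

2

A0 = {1}
A1: add {6} — 6 (Pursuer) has 6→1.
A2: add {2, 5, 7, 9} — 2 (Pursuer) has 2→6; 5 (Pursuer) has 5→6; 7 (Pursuer) has 7→6; 9 (Pursuer) has 9→6.
2 enters the attractor at level 2, so Pursuer can force the target in 2 moves from there.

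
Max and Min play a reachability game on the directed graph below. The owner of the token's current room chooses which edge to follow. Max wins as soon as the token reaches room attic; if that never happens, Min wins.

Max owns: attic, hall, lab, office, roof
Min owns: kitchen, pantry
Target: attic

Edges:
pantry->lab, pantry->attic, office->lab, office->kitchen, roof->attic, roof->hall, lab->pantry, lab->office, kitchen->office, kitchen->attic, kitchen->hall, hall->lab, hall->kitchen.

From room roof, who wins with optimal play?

A0 = {attic}
A1: add {roof} — roof (Max) has roof→attic.
A2 = A1; e.g. pantry (Min) can still go to lab. Fixed point.
roof ∈ A1, so Max can force the target.

Max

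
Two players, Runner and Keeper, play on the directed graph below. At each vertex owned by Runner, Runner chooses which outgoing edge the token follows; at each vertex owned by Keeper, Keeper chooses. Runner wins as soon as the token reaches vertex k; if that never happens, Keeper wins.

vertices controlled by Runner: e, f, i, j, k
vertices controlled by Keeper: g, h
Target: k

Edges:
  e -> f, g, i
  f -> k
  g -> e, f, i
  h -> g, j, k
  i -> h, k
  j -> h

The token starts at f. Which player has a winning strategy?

A0 = {k}
A1: add {f, i} — f (Runner) has f→k; i (Runner) has i→k.
f ∈ A1, so Runner can force the target.

Runner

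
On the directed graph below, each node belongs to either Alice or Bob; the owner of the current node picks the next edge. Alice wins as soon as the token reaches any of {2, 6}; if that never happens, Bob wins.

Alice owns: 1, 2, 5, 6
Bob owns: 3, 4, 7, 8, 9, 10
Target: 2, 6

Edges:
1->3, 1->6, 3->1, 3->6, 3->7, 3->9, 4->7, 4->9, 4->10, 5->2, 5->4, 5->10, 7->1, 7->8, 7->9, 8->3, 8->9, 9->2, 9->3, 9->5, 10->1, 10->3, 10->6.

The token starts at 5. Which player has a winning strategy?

A0 = {2, 6}
A1: add {1, 5} — 1 (Alice) has 1→6; 5 (Alice) has 5→2.
A2 = A1; e.g. 3 (Bob) can still go to 7. Fixed point.
5 ∈ A1, so Alice can force the target.

Alice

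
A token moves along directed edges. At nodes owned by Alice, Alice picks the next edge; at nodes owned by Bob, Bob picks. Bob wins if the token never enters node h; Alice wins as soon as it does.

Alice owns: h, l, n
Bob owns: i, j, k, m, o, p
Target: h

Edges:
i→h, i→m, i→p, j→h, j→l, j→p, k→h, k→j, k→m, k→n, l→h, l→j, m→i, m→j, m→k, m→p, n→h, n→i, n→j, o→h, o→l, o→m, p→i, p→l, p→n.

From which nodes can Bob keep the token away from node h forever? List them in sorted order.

i, j, k, m, o, p

A0 = {h}
A1: add {l, n} — l (Alice) has l→h; n (Alice) has n→h.
A2 = A1; e.g. i (Bob) can still go to m. Fixed point.
Alice's attractor = {h, l, n}; Bob avoids the target exactly from the complement.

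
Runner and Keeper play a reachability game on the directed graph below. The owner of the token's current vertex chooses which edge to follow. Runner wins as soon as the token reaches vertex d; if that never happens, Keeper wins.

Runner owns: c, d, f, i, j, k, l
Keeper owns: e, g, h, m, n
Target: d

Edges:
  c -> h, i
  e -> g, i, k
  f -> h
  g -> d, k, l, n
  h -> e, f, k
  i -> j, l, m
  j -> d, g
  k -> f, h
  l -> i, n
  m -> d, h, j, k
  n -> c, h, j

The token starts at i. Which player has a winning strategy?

A0 = {d}
A1: add {j} — j (Runner) has j→d.
A2: add {i} — i (Runner) has i→j.
i ∈ A2, so Runner can force the target.

Runner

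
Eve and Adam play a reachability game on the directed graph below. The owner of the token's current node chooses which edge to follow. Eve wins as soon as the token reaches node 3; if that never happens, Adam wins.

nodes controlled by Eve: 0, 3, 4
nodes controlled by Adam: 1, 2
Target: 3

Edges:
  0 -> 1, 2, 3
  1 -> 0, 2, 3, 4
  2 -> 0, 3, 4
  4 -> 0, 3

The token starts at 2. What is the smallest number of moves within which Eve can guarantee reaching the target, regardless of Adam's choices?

A0 = {3}
A1: add {0, 4} — 0 (Eve) has 0→3; 4 (Eve) has 4→3.
A2: add {2} — 2 (Adam): all of {0, 3, 4} already in.
2 enters the attractor at level 2, so Eve can force the target in 2 moves from there.

2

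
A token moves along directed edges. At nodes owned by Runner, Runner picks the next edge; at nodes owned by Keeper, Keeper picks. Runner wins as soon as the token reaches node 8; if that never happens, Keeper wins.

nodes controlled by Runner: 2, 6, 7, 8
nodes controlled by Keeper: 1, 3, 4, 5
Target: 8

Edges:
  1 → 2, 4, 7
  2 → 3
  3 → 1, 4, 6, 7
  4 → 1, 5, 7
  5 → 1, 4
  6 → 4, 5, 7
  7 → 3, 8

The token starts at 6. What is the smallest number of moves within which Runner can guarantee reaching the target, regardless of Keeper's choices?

2

A0 = {8}
A1: add {7} — 7 (Runner) has 7→8.
A2: add {6} — 6 (Runner) has 6→7.
A3 = A2; e.g. 1 (Keeper) can still go to 2. Fixed point.
6 enters the attractor at level 2, so Runner can force the target in 2 moves from there.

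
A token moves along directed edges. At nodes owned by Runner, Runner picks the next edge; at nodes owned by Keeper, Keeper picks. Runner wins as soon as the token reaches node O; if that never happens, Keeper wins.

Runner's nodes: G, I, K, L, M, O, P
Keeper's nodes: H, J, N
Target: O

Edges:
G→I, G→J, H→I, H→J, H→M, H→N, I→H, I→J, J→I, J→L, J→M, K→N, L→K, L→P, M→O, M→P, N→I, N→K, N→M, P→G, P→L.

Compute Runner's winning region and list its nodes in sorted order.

M, O

A0 = {O}
A1: add {M} — M (Runner) has M→O.
A2 = A1; e.g. G (Runner) has no edge into A1. Fixed point.
Runner's winning region = {M, O}.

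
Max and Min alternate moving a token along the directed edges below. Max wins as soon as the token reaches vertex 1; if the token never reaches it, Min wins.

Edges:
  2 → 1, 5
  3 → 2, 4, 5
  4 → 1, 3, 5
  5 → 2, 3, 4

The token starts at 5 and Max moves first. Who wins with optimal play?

Min

Track states (vertex, player-to-move).
A0 = {(1,Max), (1,Min)}
A1: add {(2,Max), (4,Max)}.
A2 = A1; e.g. (2,Min) stays out. (5,Max) never enters ⇒ Min avoids the target.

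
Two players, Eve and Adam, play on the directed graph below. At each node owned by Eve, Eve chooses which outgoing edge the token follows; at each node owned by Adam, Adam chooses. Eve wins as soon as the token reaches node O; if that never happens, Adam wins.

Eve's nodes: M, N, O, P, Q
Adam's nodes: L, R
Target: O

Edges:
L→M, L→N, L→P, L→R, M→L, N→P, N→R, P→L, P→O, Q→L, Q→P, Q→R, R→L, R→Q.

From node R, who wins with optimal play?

A0 = {O}
A1: add {P} — P (Eve) has P→O.
A2: add {N, Q} — N (Eve) has N→P; Q (Eve) has Q→P.
A3 = A2; e.g. L (Adam) can still go to M. Fixed point.
R never enters the attractor, so Adam can avoid the target forever.

Adam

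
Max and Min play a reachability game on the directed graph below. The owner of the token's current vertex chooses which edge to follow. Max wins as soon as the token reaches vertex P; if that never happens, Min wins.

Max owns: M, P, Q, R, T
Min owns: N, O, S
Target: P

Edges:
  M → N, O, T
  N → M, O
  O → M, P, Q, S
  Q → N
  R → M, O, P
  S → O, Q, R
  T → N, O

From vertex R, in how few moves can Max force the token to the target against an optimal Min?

A0 = {P}
A1: add {R} — R (Max) has R→P.
A2 = A1; e.g. M (Max) has no edge into A1. Fixed point.
R enters the attractor at level 1, so Max can force the target in 1 move from there.

1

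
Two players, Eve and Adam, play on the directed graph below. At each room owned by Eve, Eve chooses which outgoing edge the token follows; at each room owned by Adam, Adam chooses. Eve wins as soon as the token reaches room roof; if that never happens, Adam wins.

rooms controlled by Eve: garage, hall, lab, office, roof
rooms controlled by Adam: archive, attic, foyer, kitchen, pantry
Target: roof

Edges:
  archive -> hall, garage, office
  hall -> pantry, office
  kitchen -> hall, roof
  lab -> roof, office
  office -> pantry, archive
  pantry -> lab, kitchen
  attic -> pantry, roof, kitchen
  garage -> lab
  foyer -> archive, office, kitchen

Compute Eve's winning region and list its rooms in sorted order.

garage, lab, roof

A0 = {roof}
A1: add {lab} — lab (Eve) has lab→roof.
A2: add {garage} — garage (Eve) has garage→lab.
A3 = A2; e.g. hall (Eve) has no edge into A2. Fixed point.
Eve's winning region = {garage, lab, roof}.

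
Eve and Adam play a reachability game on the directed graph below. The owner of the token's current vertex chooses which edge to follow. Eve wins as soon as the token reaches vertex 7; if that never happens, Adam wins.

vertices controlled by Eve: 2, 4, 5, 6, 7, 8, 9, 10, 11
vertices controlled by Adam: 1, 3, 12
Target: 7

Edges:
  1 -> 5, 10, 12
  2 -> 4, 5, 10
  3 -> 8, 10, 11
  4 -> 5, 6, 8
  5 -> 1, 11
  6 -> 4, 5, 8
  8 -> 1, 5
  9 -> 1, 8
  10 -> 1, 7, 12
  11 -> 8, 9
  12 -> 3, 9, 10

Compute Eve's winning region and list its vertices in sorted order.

2, 7, 10

A0 = {7}
A1: add {10} — 10 (Eve) has 10→7.
A2: add {2} — 2 (Eve) has 2→10.
A3 = A2; e.g. 1 (Adam) can still go to 5. Fixed point.
Eve's winning region = {2, 7, 10}.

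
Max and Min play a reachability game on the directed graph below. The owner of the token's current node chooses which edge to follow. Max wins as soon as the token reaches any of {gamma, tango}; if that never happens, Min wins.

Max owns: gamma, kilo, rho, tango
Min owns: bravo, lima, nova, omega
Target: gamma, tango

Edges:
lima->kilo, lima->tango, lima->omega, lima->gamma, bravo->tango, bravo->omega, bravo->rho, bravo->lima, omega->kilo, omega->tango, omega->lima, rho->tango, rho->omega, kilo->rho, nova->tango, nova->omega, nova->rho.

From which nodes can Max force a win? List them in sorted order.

A0 = {gamma, tango}
A1: add {rho} — rho (Max) has rho→tango.
A2: add {kilo} — kilo (Max) has kilo→rho.
A3 = A2; e.g. omega (Min) can still go to lima. Fixed point.
Max's winning region = {gamma, kilo, rho, tango}.

gamma, kilo, rho, tango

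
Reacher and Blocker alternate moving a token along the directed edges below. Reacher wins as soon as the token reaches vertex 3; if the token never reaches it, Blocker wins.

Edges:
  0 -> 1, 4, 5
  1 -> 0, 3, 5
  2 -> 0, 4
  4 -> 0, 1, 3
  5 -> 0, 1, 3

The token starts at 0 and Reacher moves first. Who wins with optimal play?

Track states (vertex, player-to-move).
A0 = {(3,Reacher), (3,Blocker)}
A1: add {(1,Reacher), (4,Reacher), (5,Reacher)}.
A2: add {(0,Blocker)}.
A3: add {(2,Reacher)}.
A4 = A3; e.g. (0,Reacher) stays out. (0,Reacher) never enters ⇒ Blocker avoids the target.

Blocker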